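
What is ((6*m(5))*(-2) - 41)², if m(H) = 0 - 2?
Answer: 289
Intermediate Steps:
m(H) = -2
((6*m(5))*(-2) - 41)² = ((6*(-2))*(-2) - 41)² = (-12*(-2) - 41)² = (24 - 41)² = (-17)² = 289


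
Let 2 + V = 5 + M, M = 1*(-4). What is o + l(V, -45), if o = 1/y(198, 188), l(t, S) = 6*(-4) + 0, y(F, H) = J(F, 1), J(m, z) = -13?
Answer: -313/13 ≈ -24.077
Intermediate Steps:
M = -4
V = -1 (V = -2 + (5 - 4) = -2 + 1 = -1)
y(F, H) = -13
l(t, S) = -24 (l(t, S) = -24 + 0 = -24)
o = -1/13 (o = 1/(-13) = -1/13 ≈ -0.076923)
o + l(V, -45) = -1/13 - 24 = -313/13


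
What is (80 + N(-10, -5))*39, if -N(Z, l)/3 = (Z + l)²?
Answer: -23205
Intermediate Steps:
N(Z, l) = -3*(Z + l)²
(80 + N(-10, -5))*39 = (80 - 3*(-10 - 5)²)*39 = (80 - 3*(-15)²)*39 = (80 - 3*225)*39 = (80 - 675)*39 = -595*39 = -23205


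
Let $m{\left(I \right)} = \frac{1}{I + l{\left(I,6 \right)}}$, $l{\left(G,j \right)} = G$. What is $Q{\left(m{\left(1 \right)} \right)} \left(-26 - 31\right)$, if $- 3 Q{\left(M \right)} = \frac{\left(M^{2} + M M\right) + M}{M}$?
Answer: $38$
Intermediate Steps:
$m{\left(I \right)} = \frac{1}{2 I}$ ($m{\left(I \right)} = \frac{1}{I + I} = \frac{1}{2 I}$)
$Q{\left(M \right)} = - \frac{M + 2 M^{2}}{3 M}$ ($Q{\left(M \right)} = - \frac{\left(\left(M^{2} + M M\right) + M\right) \frac{1}{M}}{3} = - \frac{\left(\left(M^{2} + M^{2}\right) + M\right) \frac{1}{M}}{3} = - \frac{\left(2 M^{2} + M\right) \frac{1}{M}}{3} = - \frac{\left(M + 2 M^{2}\right) \frac{1}{M}}{3} = - \frac{\frac{1}{M} \left(M + 2 M^{2}\right)}{3} = - \frac{M + 2 M^{2}}{3 M}$)
$Q{\left(m{\left(1 \right)} \right)} \left(-26 - 31\right) = \left(- \frac{1}{3} - \frac{2 \frac{1}{2 \cdot 1}}{3}\right) \left(-26 - 31\right) = \left(- \frac{1}{3} - \frac{2 \cdot \frac{1}{2} \cdot 1}{3}\right) \left(-57\right) = \left(- \frac{1}{3} - \frac{1}{3}\right) \left(-57\right) = \left(- \frac{2}{3}\right) \left(-57\right) = 38$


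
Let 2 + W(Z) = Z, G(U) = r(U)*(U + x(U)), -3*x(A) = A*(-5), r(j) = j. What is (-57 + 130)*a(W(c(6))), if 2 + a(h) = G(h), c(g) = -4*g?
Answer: 394346/3 ≈ 1.3145e+5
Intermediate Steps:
x(A) = 5*A/3 (x(A) = -A*(-5)/3 = -(-5)*A/3 = 5*A/3)
G(U) = 8*U**2/3 (G(U) = U*(U + 5*U/3) = U*(8*U/3) = 8*U**2/3)
W(Z) = -2 + Z
a(h) = -2 + 8*h**2/3
(-57 + 130)*a(W(c(6))) = (-57 + 130)*(-2 + 8*(-2 - 4*6)**2/3) = 73*(-2 + 8*(-2 - 24)**2/3) = 73*(-2 + (8/3)*(-26)**2) = 73*(-2 + (8/3)*676) = 73*(-2 + 5408/3) = 73*(5402/3) = 394346/3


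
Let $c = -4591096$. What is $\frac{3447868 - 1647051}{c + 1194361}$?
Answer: $- \frac{1800817}{3396735} \approx -0.53016$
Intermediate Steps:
$\frac{3447868 - 1647051}{c + 1194361} = \frac{3447868 - 1647051}{-4591096 + 1194361} = \frac{1800817}{-3396735} = 1800817 \left(- \frac{1}{3396735}\right) = - \frac{1800817}{3396735}$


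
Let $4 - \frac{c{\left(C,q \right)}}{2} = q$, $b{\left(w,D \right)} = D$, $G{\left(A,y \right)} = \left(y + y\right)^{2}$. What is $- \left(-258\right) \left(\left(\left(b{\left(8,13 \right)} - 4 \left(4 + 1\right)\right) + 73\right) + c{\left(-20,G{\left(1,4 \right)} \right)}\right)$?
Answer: $-13932$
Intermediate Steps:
$G{\left(A,y \right)} = 4 y^{2}$ ($G{\left(A,y \right)} = \left(2 y\right)^{2} = 4 y^{2}$)
$c{\left(C,q \right)} = 8 - 2 q$
$- \left(-258\right) \left(\left(\left(b{\left(8,13 \right)} - 4 \left(4 + 1\right)\right) + 73\right) + c{\left(-20,G{\left(1,4 \right)} \right)}\right) = - \left(-258\right) \left(\left(\left(13 - 4 \left(4 + 1\right)\right) + 73\right) + \left(8 - 2 \cdot 4 \cdot 4^{2}\right)\right) = - \left(-258\right) \left(\left(\left(13 - 20\right) + 73\right) + \left(8 - 2 \cdot 4 \cdot 16\right)\right) = - \left(-258\right) \left(\left(\left(13 - 20\right) + 73\right) + \left(8 - 128\right)\right) = - \left(-258\right) \left(\left(-7 + 73\right) + \left(8 - 128\right)\right) = - \left(-258\right) \left(66 - 120\right) = - \left(-258\right) \left(-54\right) = \left(-1\right) 13932 = -13932$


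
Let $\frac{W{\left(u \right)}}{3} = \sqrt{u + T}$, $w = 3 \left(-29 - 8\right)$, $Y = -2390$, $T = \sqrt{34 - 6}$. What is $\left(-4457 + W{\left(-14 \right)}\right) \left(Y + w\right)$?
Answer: $11146957 - 7503 \sqrt{-14 + 2 \sqrt{7}} \approx 1.1147 \cdot 10^{7} - 22141.0 i$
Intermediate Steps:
$T = 2 \sqrt{7}$ ($T = \sqrt{28} = 2 \sqrt{7} \approx 5.2915$)
$w = -111$ ($w = 3 \left(-37\right) = -111$)
$W{\left(u \right)} = 3 \sqrt{u + 2 \sqrt{7}}$
$\left(-4457 + W{\left(-14 \right)}\right) \left(Y + w\right) = \left(-4457 + 3 \sqrt{-14 + 2 \sqrt{7}}\right) \left(-2390 - 111\right) = \left(-4457 + 3 \sqrt{-14 + 2 \sqrt{7}}\right) \left(-2501\right) = 11146957 - 7503 \sqrt{-14 + 2 \sqrt{7}}$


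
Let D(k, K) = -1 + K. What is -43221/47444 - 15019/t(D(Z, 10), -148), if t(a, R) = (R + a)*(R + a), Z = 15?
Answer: -1547634377/916665524 ≈ -1.6883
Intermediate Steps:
t(a, R) = (R + a)²
-43221/47444 - 15019/t(D(Z, 10), -148) = -43221/47444 - 15019/(-148 + (-1 + 10))² = -43221*1/47444 - 15019/(-148 + 9)² = -43221/47444 - 15019/((-139)²) = -43221/47444 - 15019/19321 = -1547634377/916665524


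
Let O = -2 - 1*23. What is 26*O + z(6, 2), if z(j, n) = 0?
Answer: -650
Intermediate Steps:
O = -25 (O = -2 - 23 = -25)
26*O + z(6, 2) = 26*(-25) + 0 = -650 + 0 = -650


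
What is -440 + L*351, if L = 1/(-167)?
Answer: -73831/167 ≈ -442.10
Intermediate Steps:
L = -1/167 ≈ -0.0059880
-440 + L*351 = -440 - 1/167*351 = -440 - 351/167 = -73831/167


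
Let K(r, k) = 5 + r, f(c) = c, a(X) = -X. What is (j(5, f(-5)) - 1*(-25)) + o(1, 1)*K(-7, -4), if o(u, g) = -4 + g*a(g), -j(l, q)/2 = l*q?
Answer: 85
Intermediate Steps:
j(l, q) = -2*l*q
o(u, g) = -4 - g² (o(u, g) = -4 + g*(-g) = -4 - g²)
(j(5, f(-5)) - 1*(-25)) + o(1, 1)*K(-7, -4) = (-2*5*(-5) - 1*(-25)) + (-4 - 1*1²)*(5 - 7) = (50 + 25) + (-4 - 1*1)*(-2) = 75 + (-4 - 1)*(-2) = 75 - 5*(-2) = 75 + 10 = 85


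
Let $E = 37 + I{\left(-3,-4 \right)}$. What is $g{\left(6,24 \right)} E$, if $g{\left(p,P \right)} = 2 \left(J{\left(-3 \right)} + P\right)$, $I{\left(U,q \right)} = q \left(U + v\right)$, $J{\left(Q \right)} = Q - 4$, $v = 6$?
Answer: $850$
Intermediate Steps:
$J{\left(Q \right)} = -4 + Q$ ($J{\left(Q \right)} = Q - 4 = -4 + Q$)
$I{\left(U,q \right)} = q \left(6 + U\right)$ ($I{\left(U,q \right)} = q \left(U + 6\right) = q \left(6 + U\right)$)
$g{\left(p,P \right)} = -14 + 2 P$ ($g{\left(p,P \right)} = 2 \left(\left(-4 - 3\right) + P\right) = 2 \left(-7 + P\right) = -14 + 2 P$)
$E = 25$ ($E = 37 - 4 \left(6 - 3\right) = 37 - 12 = 25$)
$g{\left(6,24 \right)} E = \left(-14 + 2 \cdot 24\right) 25 = \left(-14 + 48\right) 25 = 34 \cdot 25 = 850$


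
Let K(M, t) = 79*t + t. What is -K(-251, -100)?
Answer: 8000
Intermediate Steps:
K(M, t) = 80*t
-K(-251, -100) = -80*(-100) = -1*(-8000) = 8000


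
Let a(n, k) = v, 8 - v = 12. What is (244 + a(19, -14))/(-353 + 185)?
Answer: -10/7 ≈ -1.4286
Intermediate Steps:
v = -4 (v = 8 - 1*12 = 8 - 12 = -4)
a(n, k) = -4
(244 + a(19, -14))/(-353 + 185) = (244 - 4)/(-353 + 185) = 240/(-168) = 240*(-1/168) = -10/7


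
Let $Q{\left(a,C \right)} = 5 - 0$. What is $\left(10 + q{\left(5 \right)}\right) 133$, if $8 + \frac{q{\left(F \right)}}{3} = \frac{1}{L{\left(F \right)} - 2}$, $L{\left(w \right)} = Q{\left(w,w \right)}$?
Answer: $-1729$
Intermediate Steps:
$Q{\left(a,C \right)} = 5$ ($Q{\left(a,C \right)} = 5 + 0 = 5$)
$L{\left(w \right)} = 5$
$q{\left(F \right)} = -23$ ($q{\left(F \right)} = -24 + \frac{3}{5 - 2} = -24 + \frac{3}{3} = -24 + 3 \cdot \frac{1}{3} = -24 + 1 = -23$)
$\left(10 + q{\left(5 \right)}\right) 133 = \left(10 - 23\right) 133 = \left(-13\right) 133 = -1729$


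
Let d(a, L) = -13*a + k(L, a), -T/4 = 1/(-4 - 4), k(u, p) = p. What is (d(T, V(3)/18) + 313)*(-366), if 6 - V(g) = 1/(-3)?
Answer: -112362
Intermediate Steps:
V(g) = 19/3 (V(g) = 6 - 1/(-3) = 6 - 1*(-⅓) = 6 + ⅓ = 19/3)
T = ½ (T = -4/(-4 - 4) = -4/(-8) = -4*(-⅛) = ½ ≈ 0.50000)
d(a, L) = -12*a (d(a, L) = -13*a + a = -12*a)
(d(T, V(3)/18) + 313)*(-366) = (-12*½ + 313)*(-366) = (-6 + 313)*(-366) = 307*(-366) = -112362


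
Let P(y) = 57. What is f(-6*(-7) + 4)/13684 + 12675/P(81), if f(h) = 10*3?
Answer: 28907735/129998 ≈ 222.37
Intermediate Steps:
f(h) = 30
f(-6*(-7) + 4)/13684 + 12675/P(81) = 30/13684 + 12675/57 = 30*(1/13684) + 12675*(1/57) = 15/6842 + 4225/19 = 28907735/129998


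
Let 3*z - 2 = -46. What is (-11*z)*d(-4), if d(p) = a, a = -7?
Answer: -3388/3 ≈ -1129.3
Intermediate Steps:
z = -44/3 (z = ⅔ + (⅓)*(-46) = ⅔ - 46/3 = -44/3 ≈ -14.667)
d(p) = -7
(-11*z)*d(-4) = -11*(-44/3)*(-7) = (484/3)*(-7) = -3388/3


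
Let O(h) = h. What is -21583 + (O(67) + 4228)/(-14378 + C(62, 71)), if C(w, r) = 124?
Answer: -307648377/14254 ≈ -21583.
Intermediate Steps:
-21583 + (O(67) + 4228)/(-14378 + C(62, 71)) = -21583 + (67 + 4228)/(-14378 + 124) = -21583 + 4295/(-14254) = -21583 + 4295*(-1/14254) = -21583 - 4295/14254 = -307648377/14254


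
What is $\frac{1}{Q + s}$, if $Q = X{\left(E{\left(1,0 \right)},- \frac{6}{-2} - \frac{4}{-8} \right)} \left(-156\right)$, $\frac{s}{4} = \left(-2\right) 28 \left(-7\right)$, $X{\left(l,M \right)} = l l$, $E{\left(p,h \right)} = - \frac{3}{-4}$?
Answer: $\frac{4}{5921} \approx 0.00067556$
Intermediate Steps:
$E{\left(p,h \right)} = \frac{3}{4}$ ($E{\left(p,h \right)} = \left(-3\right) \left(- \frac{1}{4}\right) = \frac{3}{4}$)
$X{\left(l,M \right)} = l^{2}$
$s = 1568$ ($s = 4 \left(-2\right) 28 \left(-7\right) = 4 \left(\left(-56\right) \left(-7\right)\right) = 4 \cdot 392 = 1568$)
$Q = - \frac{351}{4}$ ($Q = \left(\frac{3}{4}\right)^{2} \left(-156\right) = \frac{9}{16} \left(-156\right) = - \frac{351}{4} \approx -87.75$)
$\frac{1}{Q + s} = \frac{1}{- \frac{351}{4} + 1568} = \frac{1}{\frac{5921}{4}} = \frac{4}{5921}$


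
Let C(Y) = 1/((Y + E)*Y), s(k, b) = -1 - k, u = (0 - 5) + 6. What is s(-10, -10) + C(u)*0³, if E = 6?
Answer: 9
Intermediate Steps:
u = 1 (u = -5 + 6 = 1)
C(Y) = 1/(Y*(6 + Y)) (C(Y) = 1/((Y + 6)*Y) = 1/((6 + Y)*Y) = 1/(Y*(6 + Y)))
s(-10, -10) + C(u)*0³ = (-1 - 1*(-10)) + (1/(1*(6 + 1)))*0³ = (-1 + 10) + (1/7)*0 = 9 + (1*(⅐))*0 = 9 + (⅐)*0 = 9 + 0 = 9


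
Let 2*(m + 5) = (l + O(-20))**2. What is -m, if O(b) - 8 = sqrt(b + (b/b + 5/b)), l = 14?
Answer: 5 - (44 + I*sqrt(77))**2/8 ≈ -227.38 - 96.525*I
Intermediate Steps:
O(b) = 8 + sqrt(1 + b + 5/b) (O(b) = 8 + sqrt(b + (b/b + 5/b)) = 8 + sqrt(b + (1 + 5/b)) = 8 + sqrt(1 + b + 5/b))
m = -5 + (22 + I*sqrt(77)/2)**2/2 (m = -5 + (14 + (8 + sqrt(1 - 20 + 5/(-20))))**2/2 = -5 + (14 + (8 + sqrt(1 - 20 + 5*(-1/20))))**2/2 = -5 + (14 + (8 + sqrt(1 - 20 - 1/4)))**2/2 = -5 + (14 + (8 + sqrt(-77/4)))**2/2 = -5 + (14 + (8 + I*sqrt(77)/2))**2/2 = -5 + (22 + I*sqrt(77)/2)**2/2 ≈ 227.38 + 96.525*I)
-m = -(1819/8 + 11*I*sqrt(77)) = -1819/8 - 11*I*sqrt(77)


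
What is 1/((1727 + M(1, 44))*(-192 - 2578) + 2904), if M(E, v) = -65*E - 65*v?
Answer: 1/3321364 ≈ 3.0108e-7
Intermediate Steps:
1/((1727 + M(1, 44))*(-192 - 2578) + 2904) = 1/((1727 + (-65*1 - 65*44))*(-192 - 2578) + 2904) = 1/((1727 + (-65 - 2860))*(-2770) + 2904) = 1/((1727 - 2925)*(-2770) + 2904) = 1/(-1198*(-2770) + 2904) = 1/(3318460 + 2904) = 1/3321364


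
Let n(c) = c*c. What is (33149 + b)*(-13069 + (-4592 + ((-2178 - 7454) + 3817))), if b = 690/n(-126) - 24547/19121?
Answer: -19685603262296806/25297083 ≈ -7.7818e+8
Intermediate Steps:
n(c) = c**2
b = -62752447/50594166 (b = 690/((-126)**2) - 24547/19121 = 690/15876 - 24547*1/19121 = 690*(1/15876) - 24547/19121 = 115/2646 - 24547/19121 = -62752447/50594166 ≈ -1.2403)
(33149 + b)*(-13069 + (-4592 + ((-2178 - 7454) + 3817))) = (33149 - 62752447/50594166)*(-13069 + (-4592 + ((-2178 - 7454) + 3817))) = 1677083256287*(-13069 + (-4592 + (-9632 + 3817)))/50594166 = 1677083256287*(-13069 + (-4592 - 5815))/50594166 = 1677083256287*(-13069 - 10407)/50594166 = (1677083256287/50594166)*(-23476) = -19685603262296806/25297083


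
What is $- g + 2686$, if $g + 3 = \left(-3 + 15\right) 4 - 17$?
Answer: $2658$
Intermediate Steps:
$g = 28$ ($g = -3 - \left(17 - \left(-3 + 15\right) 4\right) = -3 + \left(12 \cdot 4 - 17\right) = -3 + \left(48 - 17\right) = -3 + 31 = 28$)
$- g + 2686 = \left(-1\right) 28 + 2686 = -28 + 2686 = 2658$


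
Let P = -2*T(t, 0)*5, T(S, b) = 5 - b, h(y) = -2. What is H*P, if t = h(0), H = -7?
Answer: 350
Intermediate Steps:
t = -2
P = -50 (P = -2*(5 - 1*0)*5 = -2*(5 + 0)*5 = -2*5*5 = -10*5 = -50)
H*P = -7*(-50) = 350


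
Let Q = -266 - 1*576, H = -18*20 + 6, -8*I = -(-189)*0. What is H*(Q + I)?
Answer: 298068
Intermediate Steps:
I = 0 (I = -(-21)*(-9*0)/8 = -(-21)*0/8 = -⅛*0 = 0)
H = -354 (H = -360 + 6 = -354)
Q = -842 (Q = -266 - 576 = -842)
H*(Q + I) = -354*(-842 + 0) = -354*(-842) = 298068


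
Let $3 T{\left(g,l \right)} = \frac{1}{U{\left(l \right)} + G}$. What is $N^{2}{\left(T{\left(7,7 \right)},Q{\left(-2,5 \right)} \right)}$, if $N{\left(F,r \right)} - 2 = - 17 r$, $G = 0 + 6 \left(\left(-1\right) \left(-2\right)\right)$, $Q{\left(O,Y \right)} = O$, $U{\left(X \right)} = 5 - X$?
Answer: $1296$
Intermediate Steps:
$G = 12$ ($G = 0 + 6 \cdot 2 = 0 + 12 = 12$)
$T{\left(g,l \right)} = \frac{1}{3 \left(17 - l\right)}$ ($T{\left(g,l \right)} = \frac{1}{3 \left(\left(5 - l\right) + 12\right)} = \frac{1}{3 \left(17 - l\right)}$)
$N{\left(F,r \right)} = 2 - 17 r$
$N^{2}{\left(T{\left(7,7 \right)},Q{\left(-2,5 \right)} \right)} = \left(2 - -34\right)^{2} = \left(2 + 34\right)^{2} = 36^{2} = 1296$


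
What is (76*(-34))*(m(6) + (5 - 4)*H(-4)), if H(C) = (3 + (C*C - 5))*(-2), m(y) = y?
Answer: 56848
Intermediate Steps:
H(C) = 4 - 2*C² (H(C) = (3 + (C² - 5))*(-2) = (3 + (-5 + C²))*(-2) = (-2 + C²)*(-2) = 4 - 2*C²)
(76*(-34))*(m(6) + (5 - 4)*H(-4)) = (76*(-34))*(6 + (5 - 4)*(4 - 2*(-4)²)) = -2584*(6 + 1*(4 - 2*16)) = -2584*(6 + 1*(4 - 32)) = -2584*(6 + 1*(-28)) = -2584*(6 - 28) = -2584*(-22) = 56848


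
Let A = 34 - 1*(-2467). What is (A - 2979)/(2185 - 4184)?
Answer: 478/1999 ≈ 0.23912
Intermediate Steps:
A = 2501 (A = 34 + 2467 = 2501)
(A - 2979)/(2185 - 4184) = (2501 - 2979)/(2185 - 4184) = -478/(-1999) = -478*(-1/1999) = 478/1999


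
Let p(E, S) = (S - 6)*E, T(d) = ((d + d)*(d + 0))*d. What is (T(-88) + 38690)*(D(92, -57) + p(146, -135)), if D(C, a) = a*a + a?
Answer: 23034074076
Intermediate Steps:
D(C, a) = a + a² (D(C, a) = a² + a = a + a²)
T(d) = 2*d³ (T(d) = ((2*d)*d)*d = (2*d²)*d = 2*d³)
p(E, S) = E*(-6 + S) (p(E, S) = (-6 + S)*E = E*(-6 + S))
(T(-88) + 38690)*(D(92, -57) + p(146, -135)) = (2*(-88)³ + 38690)*(-57*(1 - 57) + 146*(-6 - 135)) = (2*(-681472) + 38690)*(-57*(-56) + 146*(-141)) = (-1362944 + 38690)*(3192 - 20586) = -1324254*(-17394) = 23034074076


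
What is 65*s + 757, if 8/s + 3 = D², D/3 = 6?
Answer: 243517/321 ≈ 758.62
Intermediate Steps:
D = 18 (D = 3*6 = 18)
s = 8/321 (s = 8/(-3 + 18²) = 8/(-3 + 324) = 8/321 ≈ 0.024922)
65*s + 757 = 65*(8/321) + 757 = 520/321 + 757 = 243517/321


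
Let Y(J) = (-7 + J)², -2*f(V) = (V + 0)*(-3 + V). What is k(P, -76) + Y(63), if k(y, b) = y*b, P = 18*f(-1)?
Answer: 5872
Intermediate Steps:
f(V) = -V*(-3 + V)/2 (f(V) = -(V + 0)*(-3 + V)/2 = -V*(-3 + V)/2)
P = -36 (P = 18*((½)*(-1)*(3 - 1*(-1))) = 18*((½)*(-1)*(3 + 1)) = 18*((½)*(-1)*4) = 18*(-2) = -36)
k(y, b) = b*y
k(P, -76) + Y(63) = -76*(-36) + (-7 + 63)² = 2736 + 56² = 2736 + 3136 = 5872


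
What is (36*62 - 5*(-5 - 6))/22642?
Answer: 2287/22642 ≈ 0.10101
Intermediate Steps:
(36*62 - 5*(-5 - 6))/22642 = (2232 - 5*(-11))*(1/22642) = (2232 + 55)*(1/22642) = 2287*(1/22642) = 2287/22642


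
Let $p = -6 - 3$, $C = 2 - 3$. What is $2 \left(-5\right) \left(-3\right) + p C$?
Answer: $39$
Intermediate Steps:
$C = -1$ ($C = 2 - 3 = -1$)
$p = -9$
$2 \left(-5\right) \left(-3\right) + p C = 2 \left(-5\right) \left(-3\right) - -9 = \left(-10\right) \left(-3\right) + 9 = 30 + 9 = 39$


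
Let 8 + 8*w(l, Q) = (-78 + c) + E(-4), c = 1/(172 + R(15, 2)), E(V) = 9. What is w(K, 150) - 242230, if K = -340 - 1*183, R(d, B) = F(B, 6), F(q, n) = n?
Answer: -344949225/1424 ≈ -2.4224e+5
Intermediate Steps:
R(d, B) = 6
K = -523 (K = -340 - 183 = -523)
c = 1/178 (c = 1/(172 + 6) = 1/178 ≈ 0.0056180)
w(l, Q) = -13705/1424 (w(l, Q) = -1 + ((-78 + 1/178) + 9)/8 = -1 + (-13883/178 + 9)/8 = -1 + (⅛)*(-12281/178) = -1 - 12281/1424 = -13705/1424)
w(K, 150) - 242230 = -13705/1424 - 242230 = -344949225/1424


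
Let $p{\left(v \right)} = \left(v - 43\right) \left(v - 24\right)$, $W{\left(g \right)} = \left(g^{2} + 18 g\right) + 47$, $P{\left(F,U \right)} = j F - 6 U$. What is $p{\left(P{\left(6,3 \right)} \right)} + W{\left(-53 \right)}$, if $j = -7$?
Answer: $10554$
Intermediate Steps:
$P{\left(F,U \right)} = - 7 F - 6 U$
$W{\left(g \right)} = 47 + g^{2} + 18 g$
$p{\left(v \right)} = \left(-43 + v\right) \left(-24 + v\right)$
$p{\left(P{\left(6,3 \right)} \right)} + W{\left(-53 \right)} = \left(1032 + \left(\left(-7\right) 6 - 18\right)^{2} - 67 \left(\left(-7\right) 6 - 18\right)\right) + \left(47 + \left(-53\right)^{2} + 18 \left(-53\right)\right) = \left(1032 + \left(-42 - 18\right)^{2} - 67 \left(-42 - 18\right)\right) + \left(47 + 2809 - 954\right) = \left(1032 + \left(-60\right)^{2} - -4020\right) + 1902 = \left(1032 + 3600 + 4020\right) + 1902 = 8652 + 1902 = 10554$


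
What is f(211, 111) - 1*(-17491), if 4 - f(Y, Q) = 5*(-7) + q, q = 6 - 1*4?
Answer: 17528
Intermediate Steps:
q = 2 (q = 6 - 4 = 2)
f(Y, Q) = 37 (f(Y, Q) = 4 - (5*(-7) + 2) = 4 - (-35 + 2) = 4 - 1*(-33) = 4 + 33 = 37)
f(211, 111) - 1*(-17491) = 37 - 1*(-17491) = 37 + 17491 = 17528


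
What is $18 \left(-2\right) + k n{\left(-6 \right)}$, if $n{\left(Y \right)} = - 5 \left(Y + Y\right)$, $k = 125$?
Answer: $7464$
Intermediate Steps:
$n{\left(Y \right)} = - 10 Y$ ($n{\left(Y \right)} = - 5 \cdot 2 Y = - 10 Y$)
$18 \left(-2\right) + k n{\left(-6 \right)} = 18 \left(-2\right) + 125 \left(\left(-10\right) \left(-6\right)\right) = -36 + 125 \cdot 60 = -36 + 7500 = 7464$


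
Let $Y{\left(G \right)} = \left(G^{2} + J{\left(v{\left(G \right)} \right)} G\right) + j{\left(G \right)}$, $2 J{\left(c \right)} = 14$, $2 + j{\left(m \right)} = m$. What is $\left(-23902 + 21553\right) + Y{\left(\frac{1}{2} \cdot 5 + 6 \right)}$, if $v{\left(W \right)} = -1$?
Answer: $- \frac{8843}{4} \approx -2210.8$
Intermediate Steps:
$j{\left(m \right)} = -2 + m$
$J{\left(c \right)} = 7$ ($J{\left(c \right)} = \frac{1}{2} \cdot 14 = 7$)
$Y{\left(G \right)} = -2 + G^{2} + 8 G$ ($Y{\left(G \right)} = \left(G^{2} + 7 G\right) + \left(-2 + G\right) = -2 + G^{2} + 8 G$)
$\left(-23902 + 21553\right) + Y{\left(\frac{1}{2} \cdot 5 + 6 \right)} = \left(-23902 + 21553\right) + \left(-2 + \left(\frac{1}{2} \cdot 5 + 6\right)^{2} + 8 \left(\frac{1}{2} \cdot 5 + 6\right)\right) = -2349 + \left(-2 + \left(\frac{1}{2} \cdot 5 + 6\right)^{2} + 8 \left(\frac{1}{2} \cdot 5 + 6\right)\right) = -2349 + \left(-2 + \left(\frac{5}{2} + 6\right)^{2} + 8 \left(\frac{5}{2} + 6\right)\right) = -2349 + \left(-2 + \left(\frac{17}{2}\right)^{2} + 8 \cdot \frac{17}{2}\right) = -2349 + \left(-2 + \frac{289}{4} + 68\right) = -2349 + \frac{553}{4} = - \frac{8843}{4}$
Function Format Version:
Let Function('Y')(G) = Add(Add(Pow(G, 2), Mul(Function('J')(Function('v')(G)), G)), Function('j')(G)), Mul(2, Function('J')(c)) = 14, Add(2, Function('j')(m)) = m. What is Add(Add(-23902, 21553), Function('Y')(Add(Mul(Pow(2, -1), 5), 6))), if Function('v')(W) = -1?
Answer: Rational(-8843, 4) ≈ -2210.8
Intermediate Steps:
Function('j')(m) = Add(-2, m)
Function('J')(c) = 7 (Function('J')(c) = Mul(Rational(1, 2), 14) = 7)
Function('Y')(G) = Add(-2, Pow(G, 2), Mul(8, G)) (Function('Y')(G) = Add(Add(Pow(G, 2), Mul(7, G)), Add(-2, G)) = Add(-2, Pow(G, 2), Mul(8, G)))
Add(Add(-23902, 21553), Function('Y')(Add(Mul(Pow(2, -1), 5), 6))) = Add(Add(-23902, 21553), Add(-2, Pow(Add(Mul(Pow(2, -1), 5), 6), 2), Mul(8, Add(Mul(Pow(2, -1), 5), 6)))) = Add(-2349, Add(-2, Pow(Add(Mul(Rational(1, 2), 5), 6), 2), Mul(8, Add(Mul(Rational(1, 2), 5), 6)))) = Add(-2349, Add(-2, Pow(Add(Rational(5, 2), 6), 2), Mul(8, Add(Rational(5, 2), 6)))) = Add(-2349, Add(-2, Pow(Rational(17, 2), 2), Mul(8, Rational(17, 2)))) = Add(-2349, Add(-2, Rational(289, 4), 68)) = Add(-2349, Rational(553, 4)) = Rational(-8843, 4)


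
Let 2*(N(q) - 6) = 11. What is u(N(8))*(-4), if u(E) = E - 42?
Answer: 122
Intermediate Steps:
N(q) = 23/2 (N(q) = 6 + (1/2)*11 = 6 + 11/2 = 23/2)
u(E) = -42 + E
u(N(8))*(-4) = (-42 + 23/2)*(-4) = -61/2*(-4) = 122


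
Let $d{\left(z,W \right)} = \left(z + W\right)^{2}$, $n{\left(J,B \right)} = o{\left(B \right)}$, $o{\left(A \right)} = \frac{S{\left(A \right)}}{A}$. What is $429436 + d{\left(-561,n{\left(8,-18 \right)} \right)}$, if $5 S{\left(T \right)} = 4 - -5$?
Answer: $\frac{74426921}{100} \approx 7.4427 \cdot 10^{5}$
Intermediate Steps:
$S{\left(T \right)} = \frac{9}{5}$ ($S{\left(T \right)} = \frac{4 - -5}{5} = \frac{4 + 5}{5} = \frac{1}{5} \cdot 9 = \frac{9}{5}$)
$o{\left(A \right)} = \frac{9}{5 A}$
$n{\left(J,B \right)} = \frac{9}{5 B}$
$d{\left(z,W \right)} = \left(W + z\right)^{2}$
$429436 + d{\left(-561,n{\left(8,-18 \right)} \right)} = 429436 + \left(\frac{9}{5 \left(-18\right)} - 561\right)^{2} = 429436 + \left(\frac{9}{5} \left(- \frac{1}{18}\right) - 561\right)^{2} = 429436 + \left(- \frac{1}{10} - 561\right)^{2} = 429436 + \left(- \frac{5611}{10}\right)^{2} = 429436 + \frac{31483321}{100} = \frac{74426921}{100}$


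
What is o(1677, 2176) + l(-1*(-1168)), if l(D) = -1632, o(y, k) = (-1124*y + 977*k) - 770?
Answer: 238602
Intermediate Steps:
o(y, k) = -770 - 1124*y + 977*k
o(1677, 2176) + l(-1*(-1168)) = (-770 - 1124*1677 + 977*2176) - 1632 = (-770 - 1884948 + 2125952) - 1632 = 240234 - 1632 = 238602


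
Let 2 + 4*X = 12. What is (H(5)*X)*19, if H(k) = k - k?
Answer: 0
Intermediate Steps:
X = 5/2 (X = -½ + (¼)*12 = -½ + 3 = 5/2 ≈ 2.5000)
H(k) = 0
(H(5)*X)*19 = (0*(5/2))*19 = 0*19 = 0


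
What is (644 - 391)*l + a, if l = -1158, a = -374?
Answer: -293348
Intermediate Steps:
(644 - 391)*l + a = (644 - 391)*(-1158) - 374 = 253*(-1158) - 374 = -292974 - 374 = -293348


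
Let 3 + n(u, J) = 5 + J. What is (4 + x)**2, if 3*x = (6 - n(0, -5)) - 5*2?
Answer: 121/9 ≈ 13.444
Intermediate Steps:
n(u, J) = 2 + J (n(u, J) = -3 + (5 + J) = 2 + J)
x = -1/3 (x = ((6 - (2 - 5)) - 5*2)/3 = ((6 - 1*(-3)) - 10)/3 = ((6 + 3) - 10)/3 = (9 - 10)/3 = (1/3)*(-1) = -1/3 ≈ -0.33333)
(4 + x)**2 = (4 - 1/3)**2 = (11/3)**2 = 121/9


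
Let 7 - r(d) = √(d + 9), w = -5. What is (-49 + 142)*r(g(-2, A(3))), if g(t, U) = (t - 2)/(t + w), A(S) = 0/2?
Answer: 651 - 93*√469/7 ≈ 363.28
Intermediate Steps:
A(S) = 0 (A(S) = 0*(½) = 0)
g(t, U) = (-2 + t)/(-5 + t) (g(t, U) = (t - 2)/(t - 5) = (-2 + t)/(-5 + t))
r(d) = 7 - √(9 + d) (r(d) = 7 - √(d + 9) = 7 - √(9 + d))
(-49 + 142)*r(g(-2, A(3))) = (-49 + 142)*(7 - √(9 + (-2 - 2)/(-5 - 2))) = 93*(7 - √(9 - 4/(-7))) = 93*(7 - √(9 - ⅐*(-4))) = 93*(7 - √(9 + 4/7)) = 93*(7 - √(67/7)) = 93*(7 - √469/7) = 651 - 93*√469/7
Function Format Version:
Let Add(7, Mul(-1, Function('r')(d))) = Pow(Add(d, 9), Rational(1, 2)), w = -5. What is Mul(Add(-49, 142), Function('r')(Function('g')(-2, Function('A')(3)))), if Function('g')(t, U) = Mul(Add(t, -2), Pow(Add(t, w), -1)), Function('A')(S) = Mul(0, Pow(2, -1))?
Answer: Add(651, Mul(Rational(-93, 7), Pow(469, Rational(1, 2)))) ≈ 363.28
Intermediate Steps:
Function('A')(S) = 0 (Function('A')(S) = Mul(0, Rational(1, 2)) = 0)
Function('g')(t, U) = Mul(Pow(Add(-5, t), -1), Add(-2, t)) (Function('g')(t, U) = Mul(Add(t, -2), Pow(Add(t, -5), -1)) = Mul(Add(-2, t), Pow(Add(-5, t), -1)) = Mul(Pow(Add(-5, t), -1), Add(-2, t)))
Function('r')(d) = Add(7, Mul(-1, Pow(Add(9, d), Rational(1, 2)))) (Function('r')(d) = Add(7, Mul(-1, Pow(Add(d, 9), Rational(1, 2)))) = Add(7, Mul(-1, Pow(Add(9, d), Rational(1, 2)))))
Mul(Add(-49, 142), Function('r')(Function('g')(-2, Function('A')(3)))) = Mul(Add(-49, 142), Add(7, Mul(-1, Pow(Add(9, Mul(Pow(Add(-5, -2), -1), Add(-2, -2))), Rational(1, 2))))) = Mul(93, Add(7, Mul(-1, Pow(Add(9, Mul(Pow(-7, -1), -4)), Rational(1, 2))))) = Mul(93, Add(7, Mul(-1, Pow(Add(9, Mul(Rational(-1, 7), -4)), Rational(1, 2))))) = Mul(93, Add(7, Mul(-1, Pow(Add(9, Rational(4, 7)), Rational(1, 2))))) = Mul(93, Add(7, Mul(-1, Pow(Rational(67, 7), Rational(1, 2))))) = Mul(93, Add(7, Mul(-1, Mul(Rational(1, 7), Pow(469, Rational(1, 2)))))) = Mul(93, Add(7, Mul(Rational(-1, 7), Pow(469, Rational(1, 2))))) = Add(651, Mul(Rational(-93, 7), Pow(469, Rational(1, 2))))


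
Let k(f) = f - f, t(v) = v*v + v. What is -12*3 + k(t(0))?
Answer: -36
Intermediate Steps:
t(v) = v + v**2 (t(v) = v**2 + v = v + v**2)
k(f) = 0
-12*3 + k(t(0)) = -12*3 + 0 = -36 + 0 = -36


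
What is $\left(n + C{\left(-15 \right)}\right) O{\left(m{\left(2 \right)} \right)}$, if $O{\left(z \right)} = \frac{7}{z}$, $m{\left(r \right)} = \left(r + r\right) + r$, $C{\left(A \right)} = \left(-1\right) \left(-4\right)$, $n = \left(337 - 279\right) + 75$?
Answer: $\frac{959}{6} \approx 159.83$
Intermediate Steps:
$n = 133$ ($n = 58 + 75 = 133$)
$C{\left(A \right)} = 4$
$m{\left(r \right)} = 3 r$ ($m{\left(r \right)} = 2 r + r = 3 r$)
$\left(n + C{\left(-15 \right)}\right) O{\left(m{\left(2 \right)} \right)} = \left(133 + 4\right) \frac{7}{3 \cdot 2} = 137 \cdot \frac{7}{6} = \frac{959}{6}$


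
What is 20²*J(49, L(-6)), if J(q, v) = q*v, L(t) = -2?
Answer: -39200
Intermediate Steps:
20²*J(49, L(-6)) = 20²*(49*(-2)) = 400*(-98) = -39200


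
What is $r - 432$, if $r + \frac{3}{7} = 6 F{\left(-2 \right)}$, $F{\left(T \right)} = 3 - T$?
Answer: $- \frac{2817}{7} \approx -402.43$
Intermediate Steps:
$r = \frac{207}{7}$ ($r = - \frac{3}{7} + 6 \left(3 - -2\right) = - \frac{3}{7} + 6 \left(3 + 2\right) = - \frac{3}{7} + 6 \cdot 5 = - \frac{3}{7} + 30 = \frac{207}{7} \approx 29.571$)
$r - 432 = \frac{207}{7} - 432 = - \frac{2817}{7}$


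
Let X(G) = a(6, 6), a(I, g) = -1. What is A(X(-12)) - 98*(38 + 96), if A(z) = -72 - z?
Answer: -13203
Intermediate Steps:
X(G) = -1
A(X(-12)) - 98*(38 + 96) = (-72 - 1*(-1)) - 98*(38 + 96) = (-72 + 1) - 98*134 = -71 - 1*13132 = -71 - 13132 = -13203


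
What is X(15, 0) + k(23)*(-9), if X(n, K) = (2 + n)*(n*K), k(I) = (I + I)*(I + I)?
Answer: -19044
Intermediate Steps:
k(I) = 4*I**2 (k(I) = (2*I)*(2*I) = 4*I**2)
X(n, K) = K*n*(2 + n) (X(n, K) = (2 + n)*(K*n) = K*n*(2 + n))
X(15, 0) + k(23)*(-9) = 0*15*(2 + 15) + (4*23**2)*(-9) = 0*15*17 + (4*529)*(-9) = 0 + 2116*(-9) = 0 - 19044 = -19044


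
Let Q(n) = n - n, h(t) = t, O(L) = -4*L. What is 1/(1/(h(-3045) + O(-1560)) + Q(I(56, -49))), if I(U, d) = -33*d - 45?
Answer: 3195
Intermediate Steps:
I(U, d) = -45 - 33*d
Q(n) = 0
1/(1/(h(-3045) + O(-1560)) + Q(I(56, -49))) = 1/(1/(-3045 - 4*(-1560)) + 0) = 1/(1/(-3045 + 6240) + 0) = 1/(1/3195 + 0) = 1/(1/3195) = 3195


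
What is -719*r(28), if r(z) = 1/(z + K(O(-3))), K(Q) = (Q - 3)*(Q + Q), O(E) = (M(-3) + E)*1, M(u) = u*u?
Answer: -719/64 ≈ -11.234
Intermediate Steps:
M(u) = u²
O(E) = 9 + E (O(E) = ((-3)² + E)*1 = (9 + E)*1 = 9 + E)
K(Q) = 2*Q*(-3 + Q) (K(Q) = (-3 + Q)*(2*Q) = 2*Q*(-3 + Q))
r(z) = 1/(36 + z) (r(z) = 1/(z + 2*(9 - 3)*(-3 + (9 - 3))) = 1/(z + 2*6*(-3 + 6)) = 1/(z + 2*6*3) = 1/(z + 36) = 1/(36 + z))
-719*r(28) = -719/(36 + 28) = -719/64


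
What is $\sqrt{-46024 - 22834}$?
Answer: $i \sqrt{68858} \approx 262.41 i$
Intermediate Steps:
$\sqrt{-46024 - 22834} = \sqrt{-68858} = i \sqrt{68858}$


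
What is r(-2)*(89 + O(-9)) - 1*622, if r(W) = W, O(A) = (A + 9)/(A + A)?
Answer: -800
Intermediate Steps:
O(A) = (9 + A)/(2*A) (O(A) = (9 + A)/((2*A)) = (9 + A)*(1/(2*A)) = (9 + A)/(2*A))
r(-2)*(89 + O(-9)) - 1*622 = -2*(89 + (½)*(9 - 9)/(-9)) - 1*622 = -2*(89 + (½)*(-⅑)*0) - 622 = -2*(89 + 0) - 622 = -2*89 - 622 = -178 - 622 = -800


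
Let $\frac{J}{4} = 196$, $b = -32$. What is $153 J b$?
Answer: $-3838464$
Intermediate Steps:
$J = 784$ ($J = 4 \cdot 196 = 784$)
$153 J b = 153 \cdot 784 \left(-32\right) = 119952 \left(-32\right) = -3838464$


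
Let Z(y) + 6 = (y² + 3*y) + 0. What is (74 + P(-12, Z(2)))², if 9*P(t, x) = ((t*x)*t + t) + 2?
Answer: 1517824/81 ≈ 18739.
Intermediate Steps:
Z(y) = -6 + y² + 3*y (Z(y) = -6 + ((y² + 3*y) + 0) = -6 + (y² + 3*y) = -6 + y² + 3*y)
P(t, x) = 2/9 + t/9 + x*t²/9 (P(t, x) = (((t*x)*t + t) + 2)/9 = ((x*t² + t) + 2)/9 = ((t + x*t²) + 2)/9 = (2 + t + x*t²)/9 = 2/9 + t/9 + x*t²/9)
(74 + P(-12, Z(2)))² = (74 + (2/9 + (⅑)*(-12) + (⅑)*(-6 + 2² + 3*2)*(-12)²))² = (74 + (2/9 - 4/3 + (⅑)*(-6 + 4 + 6)*144))² = (74 + (2/9 - 4/3 + (⅑)*4*144))² = (74 + (2/9 - 4/3 + 64))² = (74 + 566/9)² = (1232/9)² = 1517824/81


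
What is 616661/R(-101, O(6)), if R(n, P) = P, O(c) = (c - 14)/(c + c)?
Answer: -1849983/2 ≈ -9.2499e+5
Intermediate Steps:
O(c) = (-14 + c)/(2*c) (O(c) = (-14 + c)/((2*c)) = (-14 + c)*(1/(2*c)) = (-14 + c)/(2*c))
616661/R(-101, O(6)) = 616661/(((½)*(-14 + 6)/6)) = 616661/(((½)*(⅙)*(-8))) = 616661/(-⅔) = 616661*(-3/2) = -1849983/2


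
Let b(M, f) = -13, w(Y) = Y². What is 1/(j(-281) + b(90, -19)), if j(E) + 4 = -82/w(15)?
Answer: -225/3907 ≈ -0.057589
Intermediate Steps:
j(E) = -982/225 (j(E) = -4 - 82/(15²) = -4 - 82/225 = -982/225)
1/(j(-281) + b(90, -19)) = 1/(-982/225 - 13) = 1/(-3907/225) = -225/3907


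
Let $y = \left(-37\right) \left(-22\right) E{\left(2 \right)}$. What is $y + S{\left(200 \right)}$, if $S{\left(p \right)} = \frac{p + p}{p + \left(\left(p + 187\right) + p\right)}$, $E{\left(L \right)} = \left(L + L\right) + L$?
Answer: $\frac{3844108}{787} \approx 4884.5$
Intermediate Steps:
$E{\left(L \right)} = 3 L$ ($E{\left(L \right)} = 2 L + L = 3 L$)
$y = 4884$ ($y = \left(-37\right) \left(-22\right) 3 \cdot 2 = 814 \cdot 6 = 4884$)
$S{\left(p \right)} = \frac{2 p}{187 + 3 p}$ ($S{\left(p \right)} = \frac{2 p}{p + \left(\left(187 + p\right) + p\right)} = \frac{2 p}{p + \left(187 + 2 p\right)} = \frac{2 p}{187 + 3 p}$)
$y + S{\left(200 \right)} = 4884 + 2 \cdot 200 \frac{1}{187 + 3 \cdot 200} = 4884 + 2 \cdot 200 \frac{1}{187 + 600} = 4884 + 2 \cdot 200 \cdot \frac{1}{787} = 4884 + \frac{400}{787} = \frac{3844108}{787}$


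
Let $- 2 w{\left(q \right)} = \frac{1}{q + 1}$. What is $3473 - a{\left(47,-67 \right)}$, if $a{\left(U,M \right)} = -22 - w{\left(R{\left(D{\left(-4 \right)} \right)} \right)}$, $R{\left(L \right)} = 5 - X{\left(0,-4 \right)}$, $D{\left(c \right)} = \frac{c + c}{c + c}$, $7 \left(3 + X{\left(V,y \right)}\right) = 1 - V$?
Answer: $\frac{433373}{124} \approx 3494.9$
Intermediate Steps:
$X{\left(V,y \right)} = - \frac{20}{7} - \frac{V}{7}$ ($X{\left(V,y \right)} = -3 + \frac{1 - V}{7} = -3 - \left(- \frac{1}{7} + \frac{V}{7}\right) = - \frac{20}{7} - \frac{V}{7}$)
$D{\left(c \right)} = 1$ ($D{\left(c \right)} = \frac{2 c}{2 c} = 2 c \frac{1}{2 c} = 1$)
$R{\left(L \right)} = \frac{55}{7}$ ($R{\left(L \right)} = 5 - \left(- \frac{20}{7} - 0\right) = 5 - \left(- \frac{20}{7} + 0\right) = 5 - - \frac{20}{7} = 5 + \frac{20}{7} = \frac{55}{7}$)
$w{\left(q \right)} = - \frac{1}{2 \left(1 + q\right)}$ ($w{\left(q \right)} = - \frac{1}{2 \left(q + 1\right)} = - \frac{1}{2 \left(1 + q\right)}$)
$a{\left(U,M \right)} = - \frac{2721}{124}$ ($a{\left(U,M \right)} = -22 - - \frac{1}{2 + 2 \cdot \frac{55}{7}} = -22 - - \frac{1}{2 + \frac{110}{7}} = -22 - - \frac{1}{\frac{124}{7}} = -22 - \left(-1\right) \frac{7}{124} = -22 - - \frac{7}{124} = -22 + \frac{7}{124} = - \frac{2721}{124}$)
$3473 - a{\left(47,-67 \right)} = 3473 - - \frac{2721}{124} = 3473 + \frac{2721}{124} = \frac{433373}{124}$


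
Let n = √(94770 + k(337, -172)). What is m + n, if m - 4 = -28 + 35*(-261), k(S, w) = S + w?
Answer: -9159 + √94935 ≈ -8850.9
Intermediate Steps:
m = -9159 (m = 4 + (-28 + 35*(-261)) = 4 + (-28 - 9135) = 4 - 9163 = -9159)
n = √94935 (n = √(94770 + (337 - 172)) = √(94770 + 165) = √94935 ≈ 308.12)
m + n = -9159 + √94935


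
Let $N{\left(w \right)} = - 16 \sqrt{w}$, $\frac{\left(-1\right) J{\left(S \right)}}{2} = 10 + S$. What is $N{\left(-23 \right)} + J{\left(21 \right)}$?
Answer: $-62 - 16 i \sqrt{23} \approx -62.0 - 76.733 i$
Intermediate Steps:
$J{\left(S \right)} = -20 - 2 S$ ($J{\left(S \right)} = - 2 \left(10 + S\right) = -20 - 2 S$)
$N{\left(-23 \right)} + J{\left(21 \right)} = - 16 \sqrt{-23} - 62 = - 16 i \sqrt{23} - 62 = -62 - 16 i \sqrt{23}$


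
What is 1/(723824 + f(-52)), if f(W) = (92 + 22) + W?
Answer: 1/723886 ≈ 1.3814e-6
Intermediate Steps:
f(W) = 114 + W
1/(723824 + f(-52)) = 1/(723824 + (114 - 52)) = 1/(723824 + 62) = 1/723886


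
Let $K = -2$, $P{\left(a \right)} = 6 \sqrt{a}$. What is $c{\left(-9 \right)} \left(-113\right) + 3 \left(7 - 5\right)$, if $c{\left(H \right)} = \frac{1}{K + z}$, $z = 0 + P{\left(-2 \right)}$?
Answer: $\frac{341}{38} + \frac{339 i \sqrt{2}}{38} \approx 8.9737 + 12.616 i$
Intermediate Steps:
$z = 6 i \sqrt{2}$ ($z = 0 + 6 \sqrt{-2} = 0 + 6 i \sqrt{2} = 6 i \sqrt{2} \approx 8.4853 i$)
$c{\left(H \right)} = \frac{1}{-2 + 6 i \sqrt{2}}$
$c{\left(-9 \right)} \left(-113\right) + 3 \left(7 - 5\right) = \left(- \frac{1}{38} - \frac{3 i \sqrt{2}}{38}\right) \left(-113\right) + 3 \left(7 - 5\right) = \left(\frac{113}{38} + \frac{339 i \sqrt{2}}{38}\right) + 3 \cdot 2 = \left(\frac{113}{38} + \frac{339 i \sqrt{2}}{38}\right) + 6 = \frac{341}{38} + \frac{339 i \sqrt{2}}{38}$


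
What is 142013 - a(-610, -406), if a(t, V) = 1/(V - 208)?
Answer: 87195983/614 ≈ 1.4201e+5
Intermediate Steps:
a(t, V) = 1/(-208 + V)
142013 - a(-610, -406) = 142013 - 1/(-208 - 406) = 142013 - 1/(-614) = 142013 - 1*(-1/614) = 142013 + 1/614 = 87195983/614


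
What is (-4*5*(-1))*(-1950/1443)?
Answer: -1000/37 ≈ -27.027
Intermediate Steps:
(-4*5*(-1))*(-1950/1443) = (-20*(-1))*(-1950*1/1443) = 20*(-50/37) = -1000/37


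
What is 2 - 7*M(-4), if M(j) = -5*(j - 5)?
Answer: -313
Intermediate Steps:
M(j) = 25 - 5*j (M(j) = -5*(-5 + j) = 25 - 5*j)
2 - 7*M(-4) = 2 - 7*(25 - 5*(-4)) = 2 - 7*(25 + 20) = 2 - 7*45 = 2 - 315 = -313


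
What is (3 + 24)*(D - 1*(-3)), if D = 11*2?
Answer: 675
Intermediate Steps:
D = 22
(3 + 24)*(D - 1*(-3)) = (3 + 24)*(22 - 1*(-3)) = 27*(22 + 3) = 27*25 = 675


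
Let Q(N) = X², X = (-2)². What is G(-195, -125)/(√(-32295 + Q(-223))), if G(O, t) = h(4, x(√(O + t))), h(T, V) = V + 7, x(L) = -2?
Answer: -5*I*√191/2483 ≈ -0.02783*I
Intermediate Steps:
h(T, V) = 7 + V
G(O, t) = 5 (G(O, t) = 7 - 2 = 5)
X = 4
Q(N) = 16 (Q(N) = 4² = 16)
G(-195, -125)/(√(-32295 + Q(-223))) = 5/(√(-32295 + 16)) = 5/(√(-32279)) = 5/((13*I*√191)) = 5*(-I*√191/2483) = -5*I*√191/2483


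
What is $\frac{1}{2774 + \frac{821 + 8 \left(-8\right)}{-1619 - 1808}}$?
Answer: $\frac{3427}{9505741} \approx 0.00036052$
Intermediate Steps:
$\frac{1}{2774 + \frac{821 + 8 \left(-8\right)}{-1619 - 1808}} = \frac{1}{2774 + \frac{821 - 64}{-3427}} = \frac{1}{2774 + 757 \left(- \frac{1}{3427}\right)} = \frac{1}{2774 - \frac{757}{3427}} = \frac{1}{\frac{9505741}{3427}} = \frac{3427}{9505741}$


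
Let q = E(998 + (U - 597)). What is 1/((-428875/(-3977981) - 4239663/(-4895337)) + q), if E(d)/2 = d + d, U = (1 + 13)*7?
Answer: 6491185858199/12962728568470630 ≈ 0.00050076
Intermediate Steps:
U = 98 (U = 14*7 = 98)
E(d) = 4*d (E(d) = 2*(d + d) = 2*(2*d) = 4*d)
q = 1996 (q = 4*(998 + (98 - 597)) = 4*(998 - 499) = 4*499 = 1996)
1/((-428875/(-3977981) - 4239663/(-4895337)) + q) = 1/((-428875/(-3977981) - 4239663/(-4895337)) + 1996) = 1/((-428875*(-1/3977981) - 4239663*(-1/4895337)) + 1996) = 1/((428875/3977981 + 1413221/1631779) + 1996) = 1/(6321595505426/6491185858199 + 1996) = 1/(12962728568470630/6491185858199) = 6491185858199/12962728568470630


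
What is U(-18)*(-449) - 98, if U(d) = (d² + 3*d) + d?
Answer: -113246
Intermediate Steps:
U(d) = d² + 4*d
U(-18)*(-449) - 98 = -18*(4 - 18)*(-449) - 98 = -18*(-14)*(-449) - 98 = 252*(-449) - 98 = -113148 - 98 = -113246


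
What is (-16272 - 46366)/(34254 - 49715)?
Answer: 62638/15461 ≈ 4.0514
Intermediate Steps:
(-16272 - 46366)/(34254 - 49715) = -62638/(-15461) = -62638*(-1/15461) = 62638/15461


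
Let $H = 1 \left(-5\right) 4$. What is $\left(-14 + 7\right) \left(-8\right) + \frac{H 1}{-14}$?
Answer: $\frac{402}{7} \approx 57.429$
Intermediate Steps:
$H = -20$ ($H = \left(-5\right) 4 = -20$)
$\left(-14 + 7\right) \left(-8\right) + \frac{H 1}{-14} = \left(-14 + 7\right) \left(-8\right) + \frac{\left(-20\right) 1}{-14} = \left(-7\right) \left(-8\right) - - \frac{10}{7} = 56 + \frac{10}{7} = \frac{402}{7}$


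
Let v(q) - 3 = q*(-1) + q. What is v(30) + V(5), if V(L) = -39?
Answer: -36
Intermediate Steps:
v(q) = 3 (v(q) = 3 + (q*(-1) + q) = 3 + (-q + q) = 3 + 0 = 3)
v(30) + V(5) = 3 - 39 = -36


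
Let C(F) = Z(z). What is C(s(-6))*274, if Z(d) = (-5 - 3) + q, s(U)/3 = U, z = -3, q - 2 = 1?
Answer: -1370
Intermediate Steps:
q = 3 (q = 2 + 1 = 3)
s(U) = 3*U
Z(d) = -5 (Z(d) = (-5 - 3) + 3 = -8 + 3 = -5)
C(F) = -5
C(s(-6))*274 = -5*274 = -1370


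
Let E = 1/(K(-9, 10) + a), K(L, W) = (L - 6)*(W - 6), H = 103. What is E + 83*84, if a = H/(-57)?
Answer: 24562299/3523 ≈ 6972.0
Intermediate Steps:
a = -103/57 (a = 103/(-57) = 103*(-1/57) = -103/57 ≈ -1.8070)
K(L, W) = (-6 + L)*(-6 + W)
E = -57/3523 (E = 1/((36 - 6*(-9) - 6*10 - 9*10) - 103/57) = 1/((36 + 54 - 60 - 90) - 103/57) = 1/(-60 - 103/57) = 1/(-3523/57) = -57/3523 ≈ -0.016179)
E + 83*84 = -57/3523 + 83*84 = -57/3523 + 6972 = 24562299/3523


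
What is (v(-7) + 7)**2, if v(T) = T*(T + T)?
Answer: 11025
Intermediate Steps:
v(T) = 2*T**2 (v(T) = T*(2*T) = 2*T**2)
(v(-7) + 7)**2 = (2*(-7)**2 + 7)**2 = (2*49 + 7)**2 = (98 + 7)**2 = 105**2 = 11025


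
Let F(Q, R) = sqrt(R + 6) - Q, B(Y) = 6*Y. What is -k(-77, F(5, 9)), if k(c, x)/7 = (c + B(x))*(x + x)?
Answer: -8750 + 1918*sqrt(15) ≈ -1321.6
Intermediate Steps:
F(Q, R) = sqrt(6 + R) - Q
k(c, x) = 14*x*(c + 6*x) (k(c, x) = 7*((c + 6*x)*(x + x)) = 7*((c + 6*x)*(2*x)) = 7*(2*x*(c + 6*x)) = 14*x*(c + 6*x))
-k(-77, F(5, 9)) = -14*(sqrt(6 + 9) - 1*5)*(-77 + 6*(sqrt(6 + 9) - 1*5)) = -14*(sqrt(15) - 5)*(-77 + 6*(sqrt(15) - 5)) = -14*(-5 + sqrt(15))*(-77 + 6*(-5 + sqrt(15))) = -14*(-5 + sqrt(15))*(-77 + (-30 + 6*sqrt(15))) = -14*(-5 + sqrt(15))*(-107 + 6*sqrt(15)) = -14*(-107 + 6*sqrt(15))*(-5 + sqrt(15))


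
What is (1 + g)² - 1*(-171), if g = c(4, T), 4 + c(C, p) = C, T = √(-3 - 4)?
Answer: 172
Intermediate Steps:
T = I*√7 (T = √(-7) = I*√7 ≈ 2.6458*I)
c(C, p) = -4 + C
g = 0 (g = -4 + 4 = 0)
(1 + g)² - 1*(-171) = (1 + 0)² - 1*(-171) = 1² + 171 = 1 + 171 = 172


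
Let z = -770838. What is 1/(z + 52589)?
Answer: -1/718249 ≈ -1.3923e-6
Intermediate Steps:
1/(z + 52589) = 1/(-770838 + 52589) = 1/(-718249) = -1/718249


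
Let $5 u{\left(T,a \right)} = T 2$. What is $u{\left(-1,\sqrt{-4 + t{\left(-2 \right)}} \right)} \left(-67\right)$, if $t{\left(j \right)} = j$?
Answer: $\frac{134}{5} \approx 26.8$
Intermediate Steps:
$u{\left(T,a \right)} = \frac{2 T}{5}$ ($u{\left(T,a \right)} = \frac{T 2}{5} = \frac{2 T}{5}$)
$u{\left(-1,\sqrt{-4 + t{\left(-2 \right)}} \right)} \left(-67\right) = \frac{2}{5} \left(-1\right) \left(-67\right) = \left(- \frac{2}{5}\right) \left(-67\right) = \frac{134}{5}$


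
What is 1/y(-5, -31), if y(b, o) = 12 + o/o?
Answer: 1/13 ≈ 0.076923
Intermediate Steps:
y(b, o) = 13 (y(b, o) = 12 + 1 = 13)
1/y(-5, -31) = 1/13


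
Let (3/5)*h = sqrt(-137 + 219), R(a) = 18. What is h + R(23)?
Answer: 18 + 5*sqrt(82)/3 ≈ 33.092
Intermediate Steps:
h = 5*sqrt(82)/3 (h = 5*sqrt(-137 + 219)/3 = 5*sqrt(82)/3 ≈ 15.092)
h + R(23) = 5*sqrt(82)/3 + 18 = 18 + 5*sqrt(82)/3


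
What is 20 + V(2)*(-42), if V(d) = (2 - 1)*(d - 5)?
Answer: 146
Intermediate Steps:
V(d) = -5 + d (V(d) = 1*(-5 + d) = -5 + d)
20 + V(2)*(-42) = 20 + (-5 + 2)*(-42) = 20 - 3*(-42) = 20 + 126 = 146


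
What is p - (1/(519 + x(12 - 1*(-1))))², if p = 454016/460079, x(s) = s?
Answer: 128496964305/130213398896 ≈ 0.98682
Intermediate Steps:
p = 454016/460079 (p = 454016*(1/460079) = 454016/460079 ≈ 0.98682)
p - (1/(519 + x(12 - 1*(-1))))² = 454016/460079 - (1/(519 + (12 - 1*(-1))))² = 454016/460079 - (1/(519 + (12 + 1)))² = 454016/460079 - (1/(519 + 13))² = 454016/460079 - (1/532)² = 454016/460079 - 1*1/283024 = 454016/460079 - 1/283024 = 128496964305/130213398896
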